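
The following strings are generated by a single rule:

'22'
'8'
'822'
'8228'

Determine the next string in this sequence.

Each term (from the third on) is the previous term followed by the one before it: term 3 = 8·22 = 822.
So term 5 is 8228·822.

8228822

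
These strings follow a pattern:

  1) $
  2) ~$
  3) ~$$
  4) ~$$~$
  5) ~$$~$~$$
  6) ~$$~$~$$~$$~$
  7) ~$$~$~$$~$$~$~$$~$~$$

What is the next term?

From term 3 onward, concatenate the last term with the second-to-last: ~$·$ = ~$$, ~$$·~$ = ~$$~$, …
So term 8 is ~$$~$~$$~$$~$~$$~$~$$·~$$~$~$$~$$~$.

~$$~$~$$~$$~$~$$~$~$$~$$~$~$$~$$~$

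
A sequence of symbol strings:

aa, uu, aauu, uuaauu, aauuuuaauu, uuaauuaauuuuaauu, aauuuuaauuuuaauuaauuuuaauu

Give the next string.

Each term (from the third on) is the two preceding terms concatenated in order: term 3 = aa·uu = aauu.
The next term joins uuaauuaauuuuaauu and aauuuuaauuuuaauuaauuuuaauu.

uuaauuaauuuuaauuaauuuuaauuuuaauuaauuuuaauu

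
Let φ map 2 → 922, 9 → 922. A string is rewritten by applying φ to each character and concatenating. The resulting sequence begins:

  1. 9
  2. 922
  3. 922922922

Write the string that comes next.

922922922922922922922922922

Rewriting each symbol of 922922922: 9→922, 2→922, 2→922, 9→922, 2→922, 2→922, 9→922, 2→922, 2→922, which concatenates to 922 922 922 922 922 922 922 922 922.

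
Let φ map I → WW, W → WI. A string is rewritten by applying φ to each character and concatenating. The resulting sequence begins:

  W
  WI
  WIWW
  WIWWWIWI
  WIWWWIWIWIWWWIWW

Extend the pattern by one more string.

φ(WIWWWIWIWIWWWIWW) expands symbol-by-symbol to WI WW WI WI WI WW WI WW WI WW WI WI WI WW WI WI; joining the 16 pieces gives the next term.

WIWWWIWIWIWWWIWWWIWWWIWIWIWWWIWI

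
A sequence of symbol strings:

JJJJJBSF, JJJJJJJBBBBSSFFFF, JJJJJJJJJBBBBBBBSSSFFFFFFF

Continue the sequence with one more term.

Each string has the form J^{2n+3} B^{3n-2} S^{n} F^{3n-2} (n = 1, 2, …).
Setting n = 4 gives 11, 10, 4, 10 characters in each block.

JJJJJJJJJJJBBBBBBBBBBSSSSFFFFFFFFFF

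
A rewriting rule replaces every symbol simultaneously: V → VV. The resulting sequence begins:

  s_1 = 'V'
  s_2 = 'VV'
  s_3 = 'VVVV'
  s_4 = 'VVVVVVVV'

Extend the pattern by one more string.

VVVVVVVVVVVVVVVV

Apply φ to VVVVVVVV symbol by symbol: V→VV, V→VV, V→VV, V→VV, V→VV, V→VV, V→VV, V→VV; joined: VV VV VV VV VV VV VV VV.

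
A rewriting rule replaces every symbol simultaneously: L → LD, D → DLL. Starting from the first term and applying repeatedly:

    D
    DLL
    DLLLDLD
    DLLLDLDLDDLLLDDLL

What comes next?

DLLLDLDLDDLLLDDLLLDDLLDLLLDLDLDDLLDLLLDLD

Replace each of the 17 characters of DLLLDLDLDDLLLDDLL in place — DLL LD LD LD DLL LD DLL LD DLL DLL LD LD LD DLL DLL LD LD — and concatenate.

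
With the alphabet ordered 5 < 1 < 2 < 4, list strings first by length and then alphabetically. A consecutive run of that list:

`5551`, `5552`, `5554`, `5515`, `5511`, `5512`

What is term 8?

Stepping forward 2 times from 5512: 5512 → 5514, then the target.

5525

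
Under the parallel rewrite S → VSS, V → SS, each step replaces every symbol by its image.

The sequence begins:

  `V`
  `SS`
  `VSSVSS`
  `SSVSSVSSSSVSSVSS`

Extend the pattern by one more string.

VSSVSSSSVSSVSSSSVSSVSSVSSVSSSSVSSVSSSSVSSVSS

Replace each of the 16 characters of SSVSSVSSSSVSSVSS in place — VSS VSS SS VSS VSS SS VSS VSS VSS VSS SS VSS VSS SS VSS VSS — and concatenate.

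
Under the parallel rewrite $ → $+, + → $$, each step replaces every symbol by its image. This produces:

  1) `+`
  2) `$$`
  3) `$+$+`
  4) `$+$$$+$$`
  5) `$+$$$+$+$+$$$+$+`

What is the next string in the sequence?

Rewriting the 16 symbols of $+$$$+$+$+$$$+$+ one by one yields $+ $$ $+ $+ $+ $$ $+ $$ $+ $$ $+ $+ $+ $$ $+ $$; concatenated:

$+$$$+$+$+$$$+$$$+$$$+$+$+$$$+$$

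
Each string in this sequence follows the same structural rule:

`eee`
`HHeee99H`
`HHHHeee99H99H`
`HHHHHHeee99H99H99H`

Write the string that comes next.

Every step adds HH to the front and 99H to the end of the previous string.
Applying this once more to HHHHHHeee99H99H99H:

HHHHHHHHeee99H99H99H99H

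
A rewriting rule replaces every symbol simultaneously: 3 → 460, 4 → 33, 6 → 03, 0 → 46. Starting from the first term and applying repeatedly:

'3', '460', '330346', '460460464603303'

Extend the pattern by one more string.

Replace each of the 15 characters of 460460464603303 in place — 33 03 46 33 03 46 33 03 33 03 46 460 460 46 460 — and concatenate.

330346330346330333034646046046460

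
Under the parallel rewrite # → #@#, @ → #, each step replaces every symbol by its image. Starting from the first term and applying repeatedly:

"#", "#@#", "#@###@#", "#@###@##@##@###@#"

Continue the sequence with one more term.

#@###@##@##@###@##@###@##@###@##@##@###@#

Applying the rule to each of the 17 symbols of #@###@##@##@###@# gives the pieces #@# # #@# #@# #@# # #@# #@# # #@# #@# # #@# #@# #@# # #@#, which concatenate to the answer.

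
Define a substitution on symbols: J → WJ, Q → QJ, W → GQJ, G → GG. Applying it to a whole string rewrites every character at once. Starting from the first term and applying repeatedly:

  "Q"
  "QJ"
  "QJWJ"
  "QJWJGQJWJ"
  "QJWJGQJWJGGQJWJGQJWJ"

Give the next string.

φ(QJWJGQJWJGGQJWJGQJWJ) expands symbol-by-symbol to QJ WJ GQJ WJ GG QJ WJ GQJ WJ GG GG QJ WJ GQJ WJ GG QJ WJ GQJ WJ; joining the 20 pieces gives the next term.

QJWJGQJWJGGQJWJGQJWJGGGGQJWJGQJWJGGQJWJGQJWJ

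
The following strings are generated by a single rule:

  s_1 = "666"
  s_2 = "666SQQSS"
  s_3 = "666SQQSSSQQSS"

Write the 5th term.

666SQQSSSQQSSSQQSSSQQSS

The strings grow by a fixed suffix SQQSS each time.
From 666SQQSSSQQSS, 2 further steps: 666SQQSSSQQSS → 666SQQSSSQQSSSQQSS → (answer).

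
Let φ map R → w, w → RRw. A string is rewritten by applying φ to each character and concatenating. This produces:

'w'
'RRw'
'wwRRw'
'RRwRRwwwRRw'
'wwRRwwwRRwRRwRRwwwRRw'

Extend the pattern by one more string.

Rewriting the 21 symbols of wwRRwwwRRwRRwRRwwwRRw one by one yields RRw RRw w w RRw RRw RRw w w RRw w w RRw w w RRw RRw RRw w w RRw; concatenated:

RRwRRwwwRRwRRwRRwwwRRwwwRRwwwRRwRRwRRwwwRRw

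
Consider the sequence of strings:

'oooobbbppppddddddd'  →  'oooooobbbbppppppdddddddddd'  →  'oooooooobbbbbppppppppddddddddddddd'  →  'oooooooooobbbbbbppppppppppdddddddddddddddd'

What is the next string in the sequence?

oooooooooooobbbbbbbppppppppppppddddddddddddddddddd

Term n consists of 2n o's, followed by n+1 b's, followed by 2n p's, followed by 3n+1 d's, where the shown terms are n = 2, 3, 4, 5.
Setting n = 6 gives 12, 7, 12, 19 characters in each block.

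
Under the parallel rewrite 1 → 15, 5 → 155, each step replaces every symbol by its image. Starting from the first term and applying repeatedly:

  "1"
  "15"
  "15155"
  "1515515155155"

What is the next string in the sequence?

Rewriting the 13 symbols of 1515515155155 one by one yields 15 155 15 155 155 15 155 15 155 155 15 155 155; concatenated:

1515515155155151551515515515155155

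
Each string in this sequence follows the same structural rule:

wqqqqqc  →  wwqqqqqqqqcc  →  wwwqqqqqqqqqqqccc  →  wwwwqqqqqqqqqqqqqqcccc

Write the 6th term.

wwwwwwqqqqqqqqqqqqqqqqqqqqcccccc

Term n consists of n-1 w's, followed by 3n-1 q's, followed by n-1 c's, where the shown terms are n = 2, 3, 4, 5.
Setting n = 7 gives 6, 20, 6 characters in each block.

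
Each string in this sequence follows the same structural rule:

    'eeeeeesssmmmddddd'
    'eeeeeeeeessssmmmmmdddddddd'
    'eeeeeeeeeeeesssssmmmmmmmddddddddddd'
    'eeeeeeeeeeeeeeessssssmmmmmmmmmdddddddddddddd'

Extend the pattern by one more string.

Each string has the form e^{3n} s^{n+1} m^{2n-1} d^{3n-1}, where the shown terms are n = 2, 3, 4, 5.
For the next term, n = 6, so the run lengths are 18, 7, 11, 17.

eeeeeeeeeeeeeeeeeesssssssmmmmmmmmmmmddddddddddddddddd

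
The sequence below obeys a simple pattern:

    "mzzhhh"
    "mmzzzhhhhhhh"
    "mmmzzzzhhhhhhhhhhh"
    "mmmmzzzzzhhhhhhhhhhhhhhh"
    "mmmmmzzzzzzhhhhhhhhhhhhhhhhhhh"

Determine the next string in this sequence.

mmmmmmzzzzzzzhhhhhhhhhhhhhhhhhhhhhhh

Term n consists of n m's, followed by n+1 z's, followed by 4n-1 h's (n = 1, 2, …).
Setting n = 6 gives 6, 7, 23 characters in each block.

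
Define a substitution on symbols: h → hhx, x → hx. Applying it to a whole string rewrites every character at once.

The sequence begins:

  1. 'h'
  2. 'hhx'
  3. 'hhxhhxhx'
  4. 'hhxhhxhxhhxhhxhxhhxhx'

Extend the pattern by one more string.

φ(hhxhhxhxhhxhhxhxhhxhx) expands symbol-by-symbol to hhx hhx hx hhx hhx hx hhx hx hhx hhx hx hhx hhx hx hhx hx hhx hhx hx hhx hx; joining the 21 pieces gives the next term.

hhxhhxhxhhxhhxhxhhxhxhhxhhxhxhhxhhxhxhhxhxhhxhhxhxhhxhx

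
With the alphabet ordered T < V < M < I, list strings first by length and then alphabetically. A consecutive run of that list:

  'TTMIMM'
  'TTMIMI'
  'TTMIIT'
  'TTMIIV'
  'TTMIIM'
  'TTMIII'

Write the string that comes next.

Treat TTMIII as a base-4 numeral over the given alphabet and add one, carrying through any trailing I's.

TTITTT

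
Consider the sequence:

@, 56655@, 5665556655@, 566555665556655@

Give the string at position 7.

Every step adds 56655 at the front: s(k+1) = 56655·s(k).
From 566555665556655@, 3 further steps: 566555665556655@ → 56655566555665556655@ → 5665556655566555665556655@ → (answer).

566555665556655566555665556655@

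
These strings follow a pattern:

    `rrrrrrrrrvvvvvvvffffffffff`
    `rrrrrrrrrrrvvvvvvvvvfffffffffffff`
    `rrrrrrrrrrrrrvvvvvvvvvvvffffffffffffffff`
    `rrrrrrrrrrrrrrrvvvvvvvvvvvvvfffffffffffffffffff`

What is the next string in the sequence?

rrrrrrrrrrrrrrrrrvvvvvvvvvvvvvvvffffffffffffffffffffff

The n-th term is 2n+3 r's then 2n+1 v's then 3n+1 f's, where the shown terms are n = 3, 4, 5, 6.
At n = 7 the blocks have lengths 17, 15, 22.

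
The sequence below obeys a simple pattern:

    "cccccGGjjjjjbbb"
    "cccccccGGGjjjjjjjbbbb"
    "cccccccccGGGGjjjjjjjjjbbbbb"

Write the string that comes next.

cccccccccccGGGGGjjjjjjjjjjjbbbbbb

Term n consists of 2n-1 c's, followed by n-1 G's, followed by 2n-1 j's, followed by n b's, where the shown terms are n = 3, 4, 5.
At n = 6 the blocks have lengths 11, 5, 11, 6.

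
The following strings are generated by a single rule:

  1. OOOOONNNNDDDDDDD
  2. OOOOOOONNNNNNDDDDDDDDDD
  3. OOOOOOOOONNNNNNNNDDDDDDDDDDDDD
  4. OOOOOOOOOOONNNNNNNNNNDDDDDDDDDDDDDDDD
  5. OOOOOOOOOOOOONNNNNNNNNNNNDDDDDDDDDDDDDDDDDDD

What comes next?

OOOOOOOOOOOOOOONNNNNNNNNNNNNNDDDDDDDDDDDDDDDDDDDDDD

Term n consists of 2n+1 O's, followed by 2n N's, followed by 3n+1 D's, where the shown terms are n = 2, 3, 4, 5, 6.
At n = 7 the blocks have lengths 15, 14, 22.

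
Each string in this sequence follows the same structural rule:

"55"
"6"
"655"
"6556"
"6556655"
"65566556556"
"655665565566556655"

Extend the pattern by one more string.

65566556556655665565566556556

This is a Fibonacci-style word recurrence s(k) = s(k−1)·s(k−2): e.g. 6·55 = 655.
Continuing: 655665565566556655 · 65566556556 gives term 8.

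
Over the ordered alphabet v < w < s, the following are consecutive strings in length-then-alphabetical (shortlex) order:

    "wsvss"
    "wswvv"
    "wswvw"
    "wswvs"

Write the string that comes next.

wswwv

Find the rightmost character of wswvs below s, bump it to the next letter, and reset everything to its right to v.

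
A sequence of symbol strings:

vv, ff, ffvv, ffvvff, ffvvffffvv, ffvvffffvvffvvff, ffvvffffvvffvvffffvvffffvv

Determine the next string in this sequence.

ffvvffffvvffvvffffvvffffvvffvvffffvvffvvff

Each term (from the third on) is the previous term followed by the one before it: term 3 = ff·vv = ffvv.
So term 8 is ffvvffffvvffvvffffvvffffvv·ffvvffffvvffvvff.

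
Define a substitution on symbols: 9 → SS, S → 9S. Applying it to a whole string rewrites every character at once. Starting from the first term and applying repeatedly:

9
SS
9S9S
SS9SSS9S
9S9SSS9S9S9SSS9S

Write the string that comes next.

SS9SSS9S9S9SSS9SSS9SSS9S9S9SSS9S

Applying the rule to each of the 16 symbols of 9S9SSS9S9S9SSS9S gives the pieces SS 9S SS 9S 9S 9S SS 9S SS 9S SS 9S 9S 9S SS 9S, which concatenate to the answer.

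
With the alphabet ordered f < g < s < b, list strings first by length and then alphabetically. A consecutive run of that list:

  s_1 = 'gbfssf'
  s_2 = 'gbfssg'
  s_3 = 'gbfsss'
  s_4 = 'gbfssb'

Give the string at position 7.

Stepping forward 3 times from gbfssb: gbfssb → gbfsbf → gbfsbg, then the target.

gbfsbs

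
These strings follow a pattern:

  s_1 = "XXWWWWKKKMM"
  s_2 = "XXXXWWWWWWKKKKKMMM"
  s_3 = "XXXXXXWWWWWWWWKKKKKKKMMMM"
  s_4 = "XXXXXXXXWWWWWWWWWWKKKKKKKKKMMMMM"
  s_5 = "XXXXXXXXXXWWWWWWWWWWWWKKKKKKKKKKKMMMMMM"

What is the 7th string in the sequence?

XXXXXXXXXXXXXXWWWWWWWWWWWWWWWWKKKKKKKKKKKKKKKMMMMMMMM

The n-th term is 2n-2 X's then 2n W's then 2n-1 K's then n M's, where the shown terms are n = 2, 3, 4, 5, 6.
At n = 8 the blocks have lengths 14, 16, 15, 8.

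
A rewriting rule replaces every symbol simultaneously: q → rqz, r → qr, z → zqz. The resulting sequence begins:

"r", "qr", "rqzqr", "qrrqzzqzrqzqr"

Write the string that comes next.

Applying the rule to each of the 13 symbols of qrrqzzqzrqzqr gives the pieces rqz qr qr rqz zqz zqz rqz zqz qr rqz zqz rqz qr, which concatenate to the answer.

rqzqrqrrqzzqzzqzrqzzqzqrrqzzqzrqzqr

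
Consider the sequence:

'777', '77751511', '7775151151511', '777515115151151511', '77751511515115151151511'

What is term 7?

777515115151151511515115151151511

The strings grow by a fixed suffix 51511 each time.
From 77751511515115151151511, 2 further steps: 77751511515115151151511 → 7775151151511515115151151511 → (answer).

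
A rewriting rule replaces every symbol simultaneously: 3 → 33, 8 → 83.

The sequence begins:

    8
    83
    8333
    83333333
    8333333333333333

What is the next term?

Replace each of the 16 characters of 8333333333333333 in place — 83 33 33 33 33 33 33 33 33 33 33 33 33 33 33 33 — and concatenate.

83333333333333333333333333333333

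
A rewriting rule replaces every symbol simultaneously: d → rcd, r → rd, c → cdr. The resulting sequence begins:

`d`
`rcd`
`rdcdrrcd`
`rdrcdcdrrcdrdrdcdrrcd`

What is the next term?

Applying the rule to each of the 21 symbols of rdrcdcdrrcdrdrdcdrrcd gives the pieces rd rcd rd cdr rcd cdr rcd rd rd cdr rcd rd rcd rd rcd cdr rcd rd rd cdr rcd, which concatenate to the answer.

rdrcdrdcdrrcdcdrrcdrdrdcdrrcdrdrcdrdrcdcdrrcdrdrdcdrrcd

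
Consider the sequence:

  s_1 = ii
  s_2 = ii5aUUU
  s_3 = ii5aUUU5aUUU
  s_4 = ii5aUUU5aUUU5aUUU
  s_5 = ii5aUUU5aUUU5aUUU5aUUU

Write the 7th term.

Each term is the previous one with 5aUUU appended.
From ii5aUUU5aUUU5aUUU5aUUU, 2 further steps: ii5aUUU5aUUU5aUUU5aUUU → ii5aUUU5aUUU5aUUU5aUUU5aUUU → (answer).

ii5aUUU5aUUU5aUUU5aUUU5aUUU5aUUU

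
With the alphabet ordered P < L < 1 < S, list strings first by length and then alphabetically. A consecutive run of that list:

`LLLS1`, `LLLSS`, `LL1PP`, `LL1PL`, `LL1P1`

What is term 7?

LL1LP

Continuing the enumeration 2 steps past LL1P1: LL1P1 → LL1PS → (answer).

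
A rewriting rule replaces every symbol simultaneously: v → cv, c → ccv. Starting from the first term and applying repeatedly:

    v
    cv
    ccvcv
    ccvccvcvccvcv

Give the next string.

Rewriting the 13 symbols of ccvccvcvccvcv one by one yields ccv ccv cv ccv ccv cv ccv cv ccv ccv cv ccv cv; concatenated:

ccvccvcvccvccvcvccvcvccvccvcvccvcv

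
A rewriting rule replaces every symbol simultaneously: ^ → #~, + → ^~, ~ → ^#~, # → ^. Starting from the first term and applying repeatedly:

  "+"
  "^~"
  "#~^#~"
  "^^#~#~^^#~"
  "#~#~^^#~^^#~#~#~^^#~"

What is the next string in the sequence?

^^#~^^#~#~#~^^#~#~#~^^#~^^#~^^#~#~#~^^#~

Applying the rule to each of the 20 symbols of #~#~^^#~^^#~#~#~^^#~ gives the pieces ^ ^#~ ^ ^#~ #~ #~ ^ ^#~ #~ #~ ^ ^#~ ^ ^#~ ^ ^#~ #~ #~ ^ ^#~, which concatenate to the answer.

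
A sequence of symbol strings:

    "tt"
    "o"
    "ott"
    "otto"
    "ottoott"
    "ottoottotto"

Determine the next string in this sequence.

This is a Fibonacci-style word recurrence s(k) = s(k−1)·s(k−2): e.g. o·tt = ott.
The next term joins ottoottotto and ottoott.

ottoottottoottoott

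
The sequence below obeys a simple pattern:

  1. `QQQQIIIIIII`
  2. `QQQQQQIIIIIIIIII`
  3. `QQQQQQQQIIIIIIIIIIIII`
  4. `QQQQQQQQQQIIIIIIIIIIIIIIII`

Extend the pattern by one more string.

Each string has the form Q^{2n} I^{3n+1}, where the shown terms are n = 2, 3, 4, 5.
At n = 6 the blocks have lengths 12, 19.

QQQQQQQQQQQQIIIIIIIIIIIIIIIIIII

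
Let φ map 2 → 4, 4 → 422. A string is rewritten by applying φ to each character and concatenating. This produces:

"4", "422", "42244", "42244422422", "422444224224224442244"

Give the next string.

Rewriting the 21 symbols of 422444224224224442244 one by one yields 422 4 4 422 422 422 4 4 422 4 4 422 4 4 422 422 422 4 4 422 422; concatenated:

4224442242242244422444224442242242244422422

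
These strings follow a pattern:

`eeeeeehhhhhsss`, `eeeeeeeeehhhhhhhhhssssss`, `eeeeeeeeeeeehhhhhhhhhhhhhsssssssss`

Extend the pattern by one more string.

Reading off run lengths: e runs 6, 9, 12; h runs 5, 9, 13; s runs 3, 6, 9 — each is linear in n (n = 1, 2, …).
For the next term, n = 4, so the run lengths are 15, 17, 12.

eeeeeeeeeeeeeeehhhhhhhhhhhhhhhhhssssssssssss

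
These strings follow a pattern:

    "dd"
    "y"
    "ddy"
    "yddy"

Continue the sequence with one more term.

ddyyddy

This is a Fibonacci-style word recurrence s(k) = s(k−2)·s(k−1): e.g. dd·y = ddy.
So term 5 is ddy·yddy.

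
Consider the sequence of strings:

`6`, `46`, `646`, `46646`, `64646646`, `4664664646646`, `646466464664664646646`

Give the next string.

4664664646646646466464664664646646

From term 3 onward, concatenate the second-to-last term with the last: 6·46 = 646, 46·646 = 46646, …
So term 8 is 4664664646646·646466464664664646646.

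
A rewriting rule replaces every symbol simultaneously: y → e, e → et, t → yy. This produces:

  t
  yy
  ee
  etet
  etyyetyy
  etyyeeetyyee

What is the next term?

Apply φ to etyyeeetyyee symbol by symbol: e→et, t→yy, y→e, y→e, e→et, e→et, e→et, t→yy, y→e, y→e, e→et, e→et; joined: et yy e e et et et yy e e et et.

etyyeeetetetyyeeetet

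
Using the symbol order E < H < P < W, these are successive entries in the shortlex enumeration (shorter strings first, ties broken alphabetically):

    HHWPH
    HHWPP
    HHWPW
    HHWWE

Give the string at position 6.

Advancing 2 positions from HHWWE through HHWWE → HHWWH reaches term 6.

HHWWP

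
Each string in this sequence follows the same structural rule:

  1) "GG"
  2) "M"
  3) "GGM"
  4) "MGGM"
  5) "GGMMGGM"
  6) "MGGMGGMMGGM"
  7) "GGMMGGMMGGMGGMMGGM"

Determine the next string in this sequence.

MGGMGGMMGGMGGMMGGMMGGMGGMMGGM

Each term (from the third on) is the two preceding terms concatenated in order: term 3 = GG·M = GGM.
So term 8 is MGGMGGMMGGM·GGMMGGMMGGMGGMMGGM.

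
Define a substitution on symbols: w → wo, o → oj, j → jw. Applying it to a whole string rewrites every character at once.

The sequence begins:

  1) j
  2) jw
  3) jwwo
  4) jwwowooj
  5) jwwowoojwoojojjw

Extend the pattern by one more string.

φ(jwwowoojwoojojjw) expands symbol-by-symbol to jw wo wo oj wo oj oj jw wo oj oj jw oj jw jw wo; joining the 16 pieces gives the next term.

jwwowoojwoojojjwwoojojjwojjwjwwo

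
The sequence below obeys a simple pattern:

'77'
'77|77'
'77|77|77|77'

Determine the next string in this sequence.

Every step duplicates the string with '|' between the halves.
So the next term is two copies of 77|77|77|77 with '|' between the halves.

77|77|77|77|77|77|77|77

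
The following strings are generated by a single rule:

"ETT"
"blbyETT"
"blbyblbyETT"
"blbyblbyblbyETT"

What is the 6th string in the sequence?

blbyblbyblbyblbyblbyETT

The strings grow by a fixed prefix blby each time.
From blbyblbyblbyETT, 2 further steps: blbyblbyblbyETT → blbyblbyblbyblbyETT → (answer).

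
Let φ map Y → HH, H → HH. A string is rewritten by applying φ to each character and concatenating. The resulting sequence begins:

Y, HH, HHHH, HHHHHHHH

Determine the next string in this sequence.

Expanding HHHHHHHH: H→HH, H→HH, H→HH, H→HH, H→HH, H→HH, H→HH, H→HH. Concatenated: HH HH HH HH HH HH HH HH.

HHHHHHHHHHHHHHHH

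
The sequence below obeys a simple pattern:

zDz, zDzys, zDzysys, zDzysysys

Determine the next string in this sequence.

Each term is the previous one with ys appended.
So the next term is zDzysysys·ys.

zDzysysysys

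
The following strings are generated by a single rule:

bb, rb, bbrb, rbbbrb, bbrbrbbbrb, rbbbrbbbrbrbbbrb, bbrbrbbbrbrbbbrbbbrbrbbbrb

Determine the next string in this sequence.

From term 3 onward, concatenate the second-to-last term with the last: bb·rb = bbrb, rb·bbrb = rbbbrb, …
The next term joins rbbbrbbbrbrbbbrb and bbrbrbbbrbrbbbrbbbrbrbbbrb.

rbbbrbbbrbrbbbrbbbrbrbbbrbrbbbrbbbrbrbbbrb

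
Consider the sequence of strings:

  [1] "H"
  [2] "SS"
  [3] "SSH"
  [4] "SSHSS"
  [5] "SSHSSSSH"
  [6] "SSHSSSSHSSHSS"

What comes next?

SSHSSSSHSSHSSSSHSSSSH

From term 3 onward, concatenate the last term with the second-to-last: SS·H = SSH, SSH·SS = SSHSS, …
The next term joins SSHSSSSHSSHSS and SSHSSSSH.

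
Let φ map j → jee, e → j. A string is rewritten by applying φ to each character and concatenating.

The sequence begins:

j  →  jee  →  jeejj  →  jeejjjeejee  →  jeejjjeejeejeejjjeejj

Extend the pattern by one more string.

Rewriting the 21 symbols of jeejjjeejeejeejjjeejj one by one yields jee j j jee jee jee j j jee j j jee j j jee jee jee j j jee jee; concatenated:

jeejjjeejeejeejjjeejjjeejjjeejeejeejjjeejee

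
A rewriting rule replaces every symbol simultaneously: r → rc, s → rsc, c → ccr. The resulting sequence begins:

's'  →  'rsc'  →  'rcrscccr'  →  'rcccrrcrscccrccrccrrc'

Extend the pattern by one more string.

Rewriting the 21 symbols of rcccrrcrscccrccrccrrc one by one yields rc ccr ccr ccr rc rc ccr rc rsc ccr ccr ccr rc ccr ccr rc ccr ccr rc rc ccr; concatenated:

rcccrccrccrrcrcccrrcrscccrccrccrrcccrccrrcccrccrrcrcccr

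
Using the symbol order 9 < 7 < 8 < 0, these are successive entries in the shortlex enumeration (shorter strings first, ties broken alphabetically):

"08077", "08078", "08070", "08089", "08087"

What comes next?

08088

The successor of 08087 increments the rightmost position that isn't already 0 and resets every position after it to 9.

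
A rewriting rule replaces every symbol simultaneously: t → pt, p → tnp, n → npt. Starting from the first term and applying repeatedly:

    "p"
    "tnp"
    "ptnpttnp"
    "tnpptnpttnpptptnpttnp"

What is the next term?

Rewriting the 21 symbols of tnpptnpttnpptptnpttnp one by one yields pt npt tnp tnp pt npt tnp pt pt npt tnp tnp pt tnp pt npt tnp pt pt npt tnp; concatenated:

ptnpttnptnpptnpttnpptptnpttnptnppttnpptnpttnpptptnpttnp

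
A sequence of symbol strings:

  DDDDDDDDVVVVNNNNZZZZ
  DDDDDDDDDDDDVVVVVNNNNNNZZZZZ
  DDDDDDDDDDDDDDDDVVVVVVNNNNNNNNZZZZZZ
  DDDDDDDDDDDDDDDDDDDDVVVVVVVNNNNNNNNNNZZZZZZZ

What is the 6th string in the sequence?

Term n consists of 4n D's, followed by n+2 V's, followed by 2n N's, followed by n+2 Z's, where the shown terms are n = 2, 3, 4, 5.
At n = 7 the blocks have lengths 28, 9, 14, 9.

DDDDDDDDDDDDDDDDDDDDDDDDDDDDVVVVVVVVVNNNNNNNNNNNNNNZZZZZZZZZ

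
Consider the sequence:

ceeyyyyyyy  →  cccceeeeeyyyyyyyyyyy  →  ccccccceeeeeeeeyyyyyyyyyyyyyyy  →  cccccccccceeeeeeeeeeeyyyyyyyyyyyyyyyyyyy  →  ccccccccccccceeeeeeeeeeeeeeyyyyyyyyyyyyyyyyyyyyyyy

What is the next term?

cccccccccccccccceeeeeeeeeeeeeeeeeyyyyyyyyyyyyyyyyyyyyyyyyyyy

Each string has the form c^{3n-2} e^{3n-1} y^{4n+3} (n = 1, 2, …).
Setting n = 6 gives 16, 17, 27 characters in each block.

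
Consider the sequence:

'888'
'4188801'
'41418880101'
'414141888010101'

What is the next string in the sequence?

s(k+1) = 41·s(k)·01, so each term gains 41 as a prefix and 01 as a suffix.
Applying this once more to 414141888010101:

4141414188801010101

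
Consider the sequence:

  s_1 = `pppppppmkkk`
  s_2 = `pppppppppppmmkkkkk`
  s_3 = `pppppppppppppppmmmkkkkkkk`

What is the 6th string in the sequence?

pppppppppppppppppppppppppppmmmmmmkkkkkkkkkkkkk

Term n consists of 4n-1 p's, followed by n-1 m's, followed by 2n-1 k's, where the shown terms are n = 2, 3, 4.
For term 6, n = 7, so the run lengths are 27, 6, 13.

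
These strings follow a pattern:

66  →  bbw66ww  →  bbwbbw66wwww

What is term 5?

Each term wraps the previous one in bbw on the left and ww on the right.
From bbwbbw66wwww, 2 further steps: bbwbbw66wwww → bbwbbwbbw66wwwwww → (answer).

bbwbbwbbwbbw66wwwwwwww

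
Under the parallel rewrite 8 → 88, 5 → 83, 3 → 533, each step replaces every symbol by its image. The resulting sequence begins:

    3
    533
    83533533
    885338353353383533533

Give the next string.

Rewriting the 21 symbols of 885338353353383533533 one by one yields 88 88 83 533 533 88 533 83 533 533 83 533 533 88 533 83 533 533 83 533 533; concatenated:

888883533533885338353353383533533885338353353383533533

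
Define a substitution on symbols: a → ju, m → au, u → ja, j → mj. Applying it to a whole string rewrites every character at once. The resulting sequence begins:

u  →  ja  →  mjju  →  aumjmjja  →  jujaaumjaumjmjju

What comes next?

φ(jujaaumjaumjmjju) expands symbol-by-symbol to mj ja mj ju ju ja au mj ju ja au mj au mj mj ja; joining the 16 pieces gives the next term.

mjjamjjujujaaumjjujaaumjaumjmjja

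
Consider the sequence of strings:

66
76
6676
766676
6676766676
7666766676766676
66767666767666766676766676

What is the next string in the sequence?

766676667676667666767666767666766676766676

From term 3 onward, concatenate the second-to-last term with the last: 66·76 = 6676, 76·6676 = 766676, …
So term 8 is 7666766676766676·66767666767666766676766676.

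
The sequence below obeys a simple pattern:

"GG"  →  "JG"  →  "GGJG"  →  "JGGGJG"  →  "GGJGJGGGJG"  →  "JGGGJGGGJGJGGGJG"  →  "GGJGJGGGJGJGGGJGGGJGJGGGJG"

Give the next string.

From term 3 onward, concatenate the second-to-last term with the last: GG·JG = GGJG, JG·GGJG = JGGGJG, …
Continuing: JGGGJGGGJGJGGGJG · GGJGJGGGJGJGGGJGGGJGJGGGJG gives term 8.

JGGGJGGGJGJGGGJGGGJGJGGGJGJGGGJGGGJGJGGGJG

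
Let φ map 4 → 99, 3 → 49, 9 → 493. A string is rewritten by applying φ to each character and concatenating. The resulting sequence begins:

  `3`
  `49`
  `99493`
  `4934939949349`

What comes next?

99493499949349493493994934999493

φ(4934939949349) expands symbol-by-symbol to 99 493 49 99 493 49 493 493 99 493 49 99 493; joining the 13 pieces gives the next term.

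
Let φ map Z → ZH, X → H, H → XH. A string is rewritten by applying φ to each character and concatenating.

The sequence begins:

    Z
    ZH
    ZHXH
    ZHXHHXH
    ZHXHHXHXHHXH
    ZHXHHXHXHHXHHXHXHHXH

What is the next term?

ZHXHHXHXHHXHHXHXHHXHXHHXHHXHXHHXH

Applying the rule to each of the 20 symbols of ZHXHHXHXHHXHHXHXHHXH gives the pieces ZH XH H XH XH H XH H XH XH H XH XH H XH H XH XH H XH, which concatenate to the answer.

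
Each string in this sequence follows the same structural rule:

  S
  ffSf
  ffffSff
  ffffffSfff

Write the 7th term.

ffffffffffffSffffff

Each term wraps the previous one in ff on the left and f on the right.
From ffffffSfff, 3 further steps: ffffffSfff → ffffffffSffff → ffffffffffSfffff → (answer).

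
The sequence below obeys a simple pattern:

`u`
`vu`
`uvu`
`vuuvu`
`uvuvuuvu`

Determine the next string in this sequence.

vuuvuuvuvuuvu

Each term (from the third on) is the two preceding terms concatenated in order: term 3 = u·vu = uvu.
Continuing: vuuvu · uvuvuuvu gives term 6.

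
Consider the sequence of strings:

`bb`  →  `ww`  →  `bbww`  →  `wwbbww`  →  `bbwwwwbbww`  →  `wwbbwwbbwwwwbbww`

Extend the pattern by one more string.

bbwwwwbbwwwwbbwwbbwwwwbbww

From term 3 onward, concatenate the second-to-last term with the last: bb·ww = bbww, ww·bbww = wwbbww, …
Continuing: bbwwwwbbww · wwbbwwbbwwwwbbww gives term 7.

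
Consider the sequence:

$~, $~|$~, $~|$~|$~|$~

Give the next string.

$~|$~|$~|$~|$~|$~|$~|$~

Each string is two copies of the previous one joined by '|'.
One more doubling of $~|$~|$~|$~ gives the answer.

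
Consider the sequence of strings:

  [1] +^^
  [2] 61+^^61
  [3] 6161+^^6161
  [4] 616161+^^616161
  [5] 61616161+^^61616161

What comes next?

6161616161+^^6161616161

Every step adds 61 to the front and 61 to the end of the previous string.
So the next term is 61·61616161+^^61616161·61.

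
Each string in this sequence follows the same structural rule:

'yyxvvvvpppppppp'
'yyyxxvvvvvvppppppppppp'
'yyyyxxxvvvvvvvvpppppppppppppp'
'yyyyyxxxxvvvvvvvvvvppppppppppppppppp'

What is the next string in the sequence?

The n-th term is n y's then n-1 x's then 2n v's then 3n+2 p's, where the shown terms are n = 2, 3, 4, 5.
Setting n = 6 gives 6, 5, 12, 20 characters in each block.

yyyyyyxxxxxvvvvvvvvvvvvpppppppppppppppppppp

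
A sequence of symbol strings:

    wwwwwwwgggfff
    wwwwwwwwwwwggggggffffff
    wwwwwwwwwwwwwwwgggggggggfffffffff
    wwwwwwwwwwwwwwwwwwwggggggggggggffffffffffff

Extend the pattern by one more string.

Each string has the form w^{4n+3} g^{3n} f^{3n} (n = 1, 2, …).
For the next term, n = 5, so the run lengths are 23, 15, 15.

wwwwwwwwwwwwwwwwwwwwwwwgggggggggggggggfffffffffffffff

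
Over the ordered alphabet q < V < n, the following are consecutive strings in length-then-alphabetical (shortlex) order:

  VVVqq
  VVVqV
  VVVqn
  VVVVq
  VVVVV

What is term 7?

VVVnq

Advancing 2 positions from VVVVV through VVVVV → VVVVn reaches term 7.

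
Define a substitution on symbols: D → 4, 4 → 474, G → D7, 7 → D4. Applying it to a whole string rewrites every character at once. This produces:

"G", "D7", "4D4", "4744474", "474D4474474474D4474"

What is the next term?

Rewriting the 19 symbols of 474D4474474474D4474 one by one yields 474 D4 474 4 474 474 D4 474 474 D4 474 474 D4 474 4 474 474 D4 474; concatenated:

474D44744474474D4474474D4474474D44744474474D4474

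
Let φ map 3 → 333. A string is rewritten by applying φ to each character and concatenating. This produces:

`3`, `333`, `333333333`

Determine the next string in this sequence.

333333333333333333333333333

Expanding 333333333: 3→333, 3→333, 3→333, 3→333, 3→333, 3→333, 3→333, 3→333, 3→333. Concatenated: 333 333 333 333 333 333 333 333 333.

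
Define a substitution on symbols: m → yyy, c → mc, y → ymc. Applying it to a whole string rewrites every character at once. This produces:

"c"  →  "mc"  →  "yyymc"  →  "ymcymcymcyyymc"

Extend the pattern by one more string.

Rewriting the 14 symbols of ymcymcymcyyymc one by one yields ymc yyy mc ymc yyy mc ymc yyy mc ymc ymc ymc yyy mc; concatenated:

ymcyyymcymcyyymcymcyyymcymcymcymcyyymc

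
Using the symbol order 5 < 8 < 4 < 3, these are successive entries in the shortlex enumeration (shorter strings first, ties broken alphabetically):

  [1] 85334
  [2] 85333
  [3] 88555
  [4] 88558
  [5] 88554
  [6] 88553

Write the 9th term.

88584

Advancing 3 positions from 88553 through 88553 → 88585 → 88588 reaches term 9.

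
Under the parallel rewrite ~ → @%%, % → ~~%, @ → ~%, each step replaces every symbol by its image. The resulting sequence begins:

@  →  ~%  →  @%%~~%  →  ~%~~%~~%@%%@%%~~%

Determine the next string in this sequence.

φ(~%~~%~~%@%%@%%~~%) expands symbol-by-symbol to @%% ~~% @%% @%% ~~% @%% @%% ~~% ~% ~~% ~~% ~% ~~% ~~% @%% @%% ~~%; joining the 17 pieces gives the next term.

@%%~~%@%%@%%~~%@%%@%%~~%~%~~%~~%~%~~%~~%@%%@%%~~%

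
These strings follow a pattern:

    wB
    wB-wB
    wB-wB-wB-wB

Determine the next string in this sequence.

s(k+1) = s(k)·-·s(k) — each term doubles the last with '-' between the halves.
One more doubling of wB-wB-wB-wB gives the answer.

wB-wB-wB-wB-wB-wB-wB-wB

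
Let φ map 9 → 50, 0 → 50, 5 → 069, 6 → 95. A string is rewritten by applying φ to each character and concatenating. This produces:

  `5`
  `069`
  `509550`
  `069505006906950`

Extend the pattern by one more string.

509550069500695050955050955006950

Replace each of the 15 characters of 069505006906950 in place — 50 95 50 069 50 069 50 50 95 50 50 95 50 069 50 — and concatenate.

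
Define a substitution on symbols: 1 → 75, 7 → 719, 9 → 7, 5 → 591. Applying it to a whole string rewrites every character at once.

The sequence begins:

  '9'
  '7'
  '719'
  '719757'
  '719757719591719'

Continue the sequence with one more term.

Rewriting the 15 symbols of 719757719591719 one by one yields 719 75 7 719 591 719 719 75 7 591 7 75 719 75 7; concatenated:

719757719591719719757591775719757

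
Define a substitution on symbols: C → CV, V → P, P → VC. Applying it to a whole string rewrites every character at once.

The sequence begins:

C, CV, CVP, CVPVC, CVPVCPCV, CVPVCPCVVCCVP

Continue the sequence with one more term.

CVPVCPCVVCCVPPCVCVPVC

φ(CVPVCPCVVCCVP) expands symbol-by-symbol to CV P VC P CV VC CV P P CV CV P VC; joining the 13 pieces gives the next term.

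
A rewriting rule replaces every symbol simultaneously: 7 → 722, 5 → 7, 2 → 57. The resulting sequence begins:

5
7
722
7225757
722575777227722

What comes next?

φ(722575777227722) expands symbol-by-symbol to 722 57 57 7 722 7 722 722 722 57 57 722 722 57 57; joining the 15 pieces gives the next term.

72257577722772272272257577227225757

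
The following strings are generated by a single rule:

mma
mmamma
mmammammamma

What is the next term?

s(k+1) = s(k)·s(k) — each term doubles the last.
So the next term is two copies of mmammammamma.

mmammammammammammammamma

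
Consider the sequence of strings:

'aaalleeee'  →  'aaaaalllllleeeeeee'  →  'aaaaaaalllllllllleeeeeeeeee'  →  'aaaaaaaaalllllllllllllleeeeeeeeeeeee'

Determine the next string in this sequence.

aaaaaaaaaaalllllllllllllllllleeeeeeeeeeeeeeee

Term n consists of 2n+1 a's, followed by 4n-2 l's, followed by 3n+1 e's (n = 1, 2, …).
For the next term, n = 5, so the run lengths are 11, 18, 16.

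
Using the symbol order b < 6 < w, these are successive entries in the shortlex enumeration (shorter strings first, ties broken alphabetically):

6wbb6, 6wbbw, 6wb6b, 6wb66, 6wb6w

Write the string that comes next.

Find the rightmost character of 6wb6w below w, bump it to the next letter, and reset everything to its right to b.

6wbwb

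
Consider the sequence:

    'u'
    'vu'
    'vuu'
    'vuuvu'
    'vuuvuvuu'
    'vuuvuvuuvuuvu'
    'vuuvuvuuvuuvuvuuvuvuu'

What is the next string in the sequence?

From term 3 onward, concatenate the last term with the second-to-last: vu·u = vuu, vuu·vu = vuuvu, …
The next term joins vuuvuvuuvuuvuvuuvuvuu and vuuvuvuuvuuvu.

vuuvuvuuvuuvuvuuvuvuuvuuvuvuuvuuvu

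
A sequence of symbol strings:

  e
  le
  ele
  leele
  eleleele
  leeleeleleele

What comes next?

From term 3 onward, concatenate the second-to-last term with the last: e·le = ele, le·ele = leele, …
The next term joins eleleele and leeleeleleele.

eleleeleleeleeleleele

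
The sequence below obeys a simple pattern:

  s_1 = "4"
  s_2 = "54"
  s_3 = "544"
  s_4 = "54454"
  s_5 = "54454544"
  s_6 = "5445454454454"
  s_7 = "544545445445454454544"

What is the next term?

5445454454454544545445445454454454

Each term (from the third on) is the previous term followed by the one before it: term 3 = 54·4 = 544.
Continuing: 544545445445454454544 · 5445454454454 gives term 8.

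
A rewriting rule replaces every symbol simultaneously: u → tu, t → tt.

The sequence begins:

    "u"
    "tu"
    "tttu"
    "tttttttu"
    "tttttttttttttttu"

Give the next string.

Replace each of the 16 characters of tttttttttttttttu in place — tt tt tt tt tt tt tt tt tt tt tt tt tt tt tt tu — and concatenate.

tttttttttttttttttttttttttttttttu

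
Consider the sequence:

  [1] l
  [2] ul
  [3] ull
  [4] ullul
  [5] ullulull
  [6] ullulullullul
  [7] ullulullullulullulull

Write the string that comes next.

ullulullullulullulullullulullullul

This is a Fibonacci-style word recurrence s(k) = s(k−1)·s(k−2): e.g. ul·l = ull.
The next term joins ullulullullulullulull and ullulullullul.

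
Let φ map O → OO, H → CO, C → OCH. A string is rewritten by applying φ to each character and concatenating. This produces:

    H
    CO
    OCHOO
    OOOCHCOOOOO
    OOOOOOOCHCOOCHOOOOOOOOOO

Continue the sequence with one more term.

φ(OOOOOOOCHCOOCHOOOOOOOOOO) expands symbol-by-symbol to OO OO OO OO OO OO OO OCH CO OCH OO OO OCH CO OO OO OO OO OO OO OO OO OO OO; joining the 24 pieces gives the next term.

OOOOOOOOOOOOOOOCHCOOCHOOOOOCHCOOOOOOOOOOOOOOOOOOOOO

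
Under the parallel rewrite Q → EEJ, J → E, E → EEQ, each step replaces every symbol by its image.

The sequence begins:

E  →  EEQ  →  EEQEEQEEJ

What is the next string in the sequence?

EEQEEQEEJEEQEEQEEJEEQEEQE

Expanding EEQEEQEEJ: E→EEQ, E→EEQ, Q→EEJ, E→EEQ, E→EEQ, Q→EEJ, E→EEQ, E→EEQ, J→E. Concatenated: EEQ EEQ EEJ EEQ EEQ EEJ EEQ EEQ E.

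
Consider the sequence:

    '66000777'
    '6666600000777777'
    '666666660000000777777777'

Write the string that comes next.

Reading off run lengths: 6 runs 2, 5, 8; 0 runs 3, 5, 7; 7 runs 3, 6, 9 — each is linear in n (n = 1, 2, …).
Setting n = 4 gives 11, 9, 12 characters in each block.

66666666666000000000777777777777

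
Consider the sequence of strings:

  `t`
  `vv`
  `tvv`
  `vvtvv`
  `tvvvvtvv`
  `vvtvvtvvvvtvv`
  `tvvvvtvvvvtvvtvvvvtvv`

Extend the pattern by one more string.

vvtvvtvvvvtvvtvvvvtvvvvtvvtvvvvtvv

Each term (from the third on) is the two preceding terms concatenated in order: term 3 = t·vv = tvv.
So term 8 is vvtvvtvvvvtvv·tvvvvtvvvvtvvtvvvvtvv.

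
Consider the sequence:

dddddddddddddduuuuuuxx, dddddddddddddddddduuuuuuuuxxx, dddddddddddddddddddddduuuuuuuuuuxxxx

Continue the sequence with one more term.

Term n consists of 4n+2 d's, followed by 2n u's, followed by n-1 x's, where the shown terms are n = 3, 4, 5.
For the next term, n = 6, so the run lengths are 26, 12, 5.

dddddddddddddddddddddddddduuuuuuuuuuuuxxxxx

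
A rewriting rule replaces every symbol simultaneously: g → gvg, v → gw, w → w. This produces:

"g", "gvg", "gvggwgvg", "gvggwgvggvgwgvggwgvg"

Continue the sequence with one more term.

φ(gvggwgvggvgwgvggwgvg) expands symbol-by-symbol to gvg gw gvg gvg w gvg gw gvg gvg gw gvg w gvg gw gvg gvg w gvg gw gvg; joining the 20 pieces gives the next term.

gvggwgvggvgwgvggwgvggvggwgvgwgvggwgvggvgwgvggwgvg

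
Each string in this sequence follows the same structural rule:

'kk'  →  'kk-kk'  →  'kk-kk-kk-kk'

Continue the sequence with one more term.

kk-kk-kk-kk-kk-kk-kk-kk

s(k+1) = s(k)·-·s(k) — each term doubles the last with '-' between the halves.
So the next term is two copies of kk-kk-kk-kk with '-' between the halves.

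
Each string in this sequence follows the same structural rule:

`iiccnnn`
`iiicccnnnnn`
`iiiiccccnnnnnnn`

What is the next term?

iiiiicccccnnnnnnnnn

The n-th term is n i's then n c's then 2n-1 n's, where the shown terms are n = 2, 3, 4.
Setting n = 5 gives 5, 5, 9 characters in each block.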